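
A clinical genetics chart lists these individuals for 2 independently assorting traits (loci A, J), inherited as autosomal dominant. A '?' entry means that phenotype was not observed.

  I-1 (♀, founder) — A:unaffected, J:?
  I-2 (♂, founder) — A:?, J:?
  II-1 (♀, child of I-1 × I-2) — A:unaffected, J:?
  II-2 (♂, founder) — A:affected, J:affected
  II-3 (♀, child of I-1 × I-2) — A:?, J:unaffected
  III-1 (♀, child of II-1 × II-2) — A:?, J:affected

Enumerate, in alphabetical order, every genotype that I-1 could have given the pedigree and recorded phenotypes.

A/I-1 un ·: aa
A/I-2 ? ·: aa|Aa
A/II-1 un I-1×I-2: aa
A/II-2 aff ·: Aa|AA
A/II-3 ? I-1×I-2: aa|Aa
A/III-1 ? II-1×II-2: aa|Aa
⇒ A over [I-1,I-2,II-1,II-2,II-3,III-1]: 9 consistent
J/I-1 ? ·: jj|Jj
J/I-2 ? ·: jj|Jj
J/II-1 ? I-1×I-2: jj|Jj|JJ
J/II-2 aff ·: Jj|JJ
J/II-3 un I-1×I-2: jj
J/III-1 aff II-1×II-2: Jj|JJ
⇒ J over [I-1,I-2,II-1,II-2,II-3,III-1]: 23 consistent

I-1 ∈ {aa Jj, aa jj}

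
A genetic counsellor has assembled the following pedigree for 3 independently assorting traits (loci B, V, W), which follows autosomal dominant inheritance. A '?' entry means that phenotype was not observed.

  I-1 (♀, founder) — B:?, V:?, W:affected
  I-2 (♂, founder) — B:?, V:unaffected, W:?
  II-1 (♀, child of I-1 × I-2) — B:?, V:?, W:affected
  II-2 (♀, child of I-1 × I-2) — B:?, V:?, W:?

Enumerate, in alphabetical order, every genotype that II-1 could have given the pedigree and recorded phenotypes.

II-1 ∈ {BB Vv WW, BB Vv Ww, BB vv WW, BB vv Ww, Bb Vv WW, Bb Vv Ww, Bb vv WW, Bb vv Ww, bb Vv WW, bb Vv Ww, bb vv WW, bb vv Ww}

B/I-1 ? ·: bb|Bb|BB
B/I-2 ? ·: bb|Bb|BB
B/II-1 ? I-1×I-2: bb|Bb|BB
B/II-2 ? I-1×I-2: bb|Bb|BB
⇒ B over [I-1,I-2,II-1,II-2]: 29 consistent
V/I-1 ? ·: vv|Vv|VV
V/I-2 un ·: vv
V/II-1 ? I-1×I-2: vv|Vv
V/II-2 ? I-1×I-2: vv|Vv
⇒ V over [I-1,I-2,II-1,II-2]: 6 consistent
W/I-1 aff ·: Ww|WW
W/I-2 ? ·: ww|Ww|WW
W/II-1 aff I-1×I-2: Ww|WW
W/II-2 ? I-1×I-2: ww|Ww|WW
⇒ W over [I-1,I-2,II-1,II-2]: 18 consistent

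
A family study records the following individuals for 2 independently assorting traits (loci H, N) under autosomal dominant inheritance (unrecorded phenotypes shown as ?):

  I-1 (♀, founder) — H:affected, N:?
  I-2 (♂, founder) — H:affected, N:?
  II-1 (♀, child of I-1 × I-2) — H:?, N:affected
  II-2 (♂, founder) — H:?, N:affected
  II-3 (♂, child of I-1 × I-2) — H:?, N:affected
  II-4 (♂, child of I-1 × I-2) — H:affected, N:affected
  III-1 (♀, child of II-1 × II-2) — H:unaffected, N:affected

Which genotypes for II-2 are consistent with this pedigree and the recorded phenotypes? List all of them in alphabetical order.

H/I-1 aff ·: Hh|HH
H/I-2 aff ·: Hh|HH
H/II-1 ? I-1×I-2: hh|Hh
H/II-2 ? ·: hh|Hh
H/II-3 ? I-1×I-2: hh|Hh|HH
H/II-4 aff I-1×I-2: Hh|HH
H/III-1 un II-1×II-2: hh
⇒ H over [I-1,I-2,II-1,II-2,II-3,II-4,III-1]: 40 consistent
N/I-1 ? ·: nn|Nn|NN
N/I-2 ? ·: nn|Nn|NN
N/II-1 aff I-1×I-2: Nn|NN
N/II-2 aff ·: Nn|NN
N/II-3 aff I-1×I-2: Nn|NN
N/II-4 aff I-1×I-2: Nn|NN
N/III-1 aff II-1×II-2: Nn|NN
⇒ N over [I-1,I-2,II-1,II-2,II-3,II-4,III-1]: 103 consistent

II-2 ∈ {Hh NN, Hh Nn, hh NN, hh Nn}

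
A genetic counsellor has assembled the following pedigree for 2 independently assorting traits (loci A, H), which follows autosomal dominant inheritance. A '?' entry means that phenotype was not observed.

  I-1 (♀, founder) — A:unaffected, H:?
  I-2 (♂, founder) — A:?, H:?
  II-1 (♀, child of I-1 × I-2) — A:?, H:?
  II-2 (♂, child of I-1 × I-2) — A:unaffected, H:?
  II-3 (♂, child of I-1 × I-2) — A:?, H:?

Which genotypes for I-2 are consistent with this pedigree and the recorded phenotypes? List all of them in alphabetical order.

A/I-1 un ·: aa
A/I-2 ? ·: aa|Aa
A/II-1 ? I-1×I-2: aa|Aa
A/II-2 un I-1×I-2: aa
A/II-3 ? I-1×I-2: aa|Aa
⇒ A over [I-1,I-2,II-1,II-2,II-3]: 5 consistent
H/I-1 ? ·: hh|Hh|HH
H/I-2 ? ·: hh|Hh|HH
H/II-1 ? I-1×I-2: hh|Hh|HH
H/II-2 ? I-1×I-2: hh|Hh|HH
H/II-3 ? I-1×I-2: hh|Hh|HH
⇒ H over [I-1,I-2,II-1,II-2,II-3]: 63 consistent

I-2 ∈ {Aa HH, Aa Hh, Aa hh, aa HH, aa Hh, aa hh}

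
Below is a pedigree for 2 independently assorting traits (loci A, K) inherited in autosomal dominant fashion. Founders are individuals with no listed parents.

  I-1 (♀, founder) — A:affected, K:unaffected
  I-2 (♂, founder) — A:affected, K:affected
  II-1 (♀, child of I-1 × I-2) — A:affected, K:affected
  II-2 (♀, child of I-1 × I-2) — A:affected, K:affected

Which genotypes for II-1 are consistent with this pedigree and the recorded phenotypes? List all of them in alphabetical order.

A/I-1 aff ·: Aa|AA
A/I-2 aff ·: Aa|AA
A/II-1 aff I-1×I-2: Aa|AA
A/II-2 aff I-1×I-2: Aa|AA
⇒ A over [I-1,I-2,II-1,II-2]: 13 consistent
K/I-1 un ·: kk
K/I-2 aff ·: Kk|KK
K/II-1 aff I-1×I-2: Kk
K/II-2 aff I-1×I-2: Kk
⇒ K over [I-1,I-2,II-1,II-2]: 2 consistent

II-1 ∈ {AA Kk, Aa Kk}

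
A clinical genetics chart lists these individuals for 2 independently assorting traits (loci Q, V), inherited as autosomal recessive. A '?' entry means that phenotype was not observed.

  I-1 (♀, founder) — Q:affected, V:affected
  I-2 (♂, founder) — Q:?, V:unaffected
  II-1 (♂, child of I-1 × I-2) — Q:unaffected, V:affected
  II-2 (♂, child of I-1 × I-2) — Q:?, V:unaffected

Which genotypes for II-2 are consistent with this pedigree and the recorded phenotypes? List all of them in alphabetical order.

Q/I-1 aff ·: qq
Q/I-2 ? ·: QQ|Qq
Q/II-1 un I-1×I-2: Qq
Q/II-2 ? I-1×I-2: Qq|qq
⇒ Q over [I-1,I-2,II-1,II-2]: 3 consistent
V/I-1 aff ·: vv
V/I-2 un ·: Vv
V/II-1 aff I-1×I-2: vv
V/II-2 un I-1×I-2: Vv
⇒ V over [I-1,I-2,II-1,II-2]: 1 consistent

II-2 ∈ {Qq Vv, qq Vv}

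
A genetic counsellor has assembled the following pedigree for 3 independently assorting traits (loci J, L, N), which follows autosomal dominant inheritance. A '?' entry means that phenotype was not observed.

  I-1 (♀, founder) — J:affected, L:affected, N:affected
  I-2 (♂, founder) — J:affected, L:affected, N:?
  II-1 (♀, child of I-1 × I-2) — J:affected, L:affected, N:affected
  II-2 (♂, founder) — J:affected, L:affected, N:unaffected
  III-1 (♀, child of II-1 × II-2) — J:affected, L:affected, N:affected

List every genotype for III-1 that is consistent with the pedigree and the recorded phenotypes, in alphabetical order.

J/I-1 aff ·: Jj|JJ
J/I-2 aff ·: Jj|JJ
J/II-1 aff I-1×I-2: Jj|JJ
J/II-2 aff ·: Jj|JJ
J/III-1 aff II-1×II-2: Jj|JJ
⇒ J over [I-1,I-2,II-1,II-2,III-1]: 24 consistent
L/I-1 aff ·: Ll|LL
L/I-2 aff ·: Ll|LL
L/II-1 aff I-1×I-2: Ll|LL
L/II-2 aff ·: Ll|LL
L/III-1 aff II-1×II-2: Ll|LL
⇒ L over [I-1,I-2,II-1,II-2,III-1]: 24 consistent
N/I-1 aff ·: Nn|NN
N/I-2 ? ·: nn|Nn|NN
N/II-1 aff I-1×I-2: Nn|NN
N/II-2 un ·: nn
N/III-1 aff II-1×II-2: Nn
⇒ N over [I-1,I-2,II-1,II-2,III-1]: 9 consistent

III-1 ∈ {JJ LL Nn, JJ Ll Nn, Jj LL Nn, Jj Ll Nn}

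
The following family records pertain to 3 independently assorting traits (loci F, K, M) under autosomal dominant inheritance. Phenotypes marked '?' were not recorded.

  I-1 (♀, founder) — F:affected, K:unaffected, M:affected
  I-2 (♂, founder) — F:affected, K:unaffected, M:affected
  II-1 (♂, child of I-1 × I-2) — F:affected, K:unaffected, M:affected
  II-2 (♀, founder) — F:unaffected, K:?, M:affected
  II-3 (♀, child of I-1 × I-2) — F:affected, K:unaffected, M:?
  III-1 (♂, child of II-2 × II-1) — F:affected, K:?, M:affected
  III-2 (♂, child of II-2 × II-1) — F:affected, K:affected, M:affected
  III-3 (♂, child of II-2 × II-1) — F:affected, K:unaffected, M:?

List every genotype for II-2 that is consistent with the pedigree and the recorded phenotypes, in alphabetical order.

F/I-1 aff ·: Ff|FF
F/I-2 aff ·: Ff|FF
F/II-1 aff I-1×I-2: Ff|FF
F/II-2 un ·: ff
F/II-3 aff I-1×I-2: Ff|FF
F/III-1 aff II-2×II-1: Ff
F/III-2 aff II-2×II-1: Ff
F/III-3 aff II-2×II-1: Ff
⇒ F over [I-1,I-2,II-1,II-2,II-3,III-1,III-2,III-3]: 13 consistent
K/I-1 un ·: kk
K/I-2 un ·: kk
K/II-1 un I-1×I-2: kk
K/II-2 ? ·: Kk
K/II-3 un I-1×I-2: kk
K/III-1 ? II-2×II-1: kk|Kk
K/III-2 aff II-2×II-1: Kk
K/III-3 un II-2×II-1: kk
⇒ K over [I-1,I-2,II-1,II-2,II-3,III-1,III-2,III-3]: 2 consistent
M/I-1 aff ·: Mm|MM
M/I-2 aff ·: Mm|MM
M/II-1 aff I-1×I-2: Mm|MM
M/II-2 aff ·: Mm|MM
M/II-3 ? I-1×I-2: mm|Mm|MM
M/III-1 aff II-2×II-1: Mm|MM
M/III-2 aff II-2×II-1: Mm|MM
M/III-3 ? II-2×II-1: mm|Mm|MM
⇒ M over [I-1,I-2,II-1,II-2,II-3,III-1,III-2,III-3]: 212 consistent

II-2 ∈ {ff Kk MM, ff Kk Mm}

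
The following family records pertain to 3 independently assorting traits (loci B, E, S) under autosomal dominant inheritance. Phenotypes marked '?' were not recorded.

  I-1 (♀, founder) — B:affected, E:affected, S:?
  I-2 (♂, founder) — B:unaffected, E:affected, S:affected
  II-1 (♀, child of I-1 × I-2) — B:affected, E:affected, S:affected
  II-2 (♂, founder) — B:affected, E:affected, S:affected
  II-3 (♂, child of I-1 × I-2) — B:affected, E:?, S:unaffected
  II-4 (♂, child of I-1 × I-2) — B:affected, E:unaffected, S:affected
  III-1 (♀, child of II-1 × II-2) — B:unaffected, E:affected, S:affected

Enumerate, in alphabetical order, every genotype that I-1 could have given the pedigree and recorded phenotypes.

I-1 ∈ {BB Ee Ss, BB Ee ss, Bb Ee Ss, Bb Ee ss}

B/I-1 aff ·: Bb|BB
B/I-2 un ·: bb
B/II-1 aff I-1×I-2: Bb
B/II-2 aff ·: Bb
B/II-3 aff I-1×I-2: Bb
B/II-4 aff I-1×I-2: Bb
B/III-1 un II-1×II-2: bb
⇒ B over [I-1,I-2,II-1,II-2,II-3,II-4,III-1]: 2 consistent
E/I-1 aff ·: Ee
E/I-2 aff ·: Ee
E/II-1 aff I-1×I-2: Ee|EE
E/II-2 aff ·: Ee|EE
E/II-3 ? I-1×I-2: ee|Ee|EE
E/II-4 un I-1×I-2: ee
E/III-1 aff II-1×II-2: Ee|EE
⇒ E over [I-1,I-2,II-1,II-2,II-3,II-4,III-1]: 21 consistent
S/I-1 ? ·: ss|Ss
S/I-2 aff ·: Ss
S/II-1 aff I-1×I-2: Ss|SS
S/II-2 aff ·: Ss|SS
S/II-3 un I-1×I-2: ss
S/II-4 aff I-1×I-2: Ss|SS
S/III-1 aff II-1×II-2: Ss|SS
⇒ S over [I-1,I-2,II-1,II-2,II-3,II-4,III-1]: 18 consistent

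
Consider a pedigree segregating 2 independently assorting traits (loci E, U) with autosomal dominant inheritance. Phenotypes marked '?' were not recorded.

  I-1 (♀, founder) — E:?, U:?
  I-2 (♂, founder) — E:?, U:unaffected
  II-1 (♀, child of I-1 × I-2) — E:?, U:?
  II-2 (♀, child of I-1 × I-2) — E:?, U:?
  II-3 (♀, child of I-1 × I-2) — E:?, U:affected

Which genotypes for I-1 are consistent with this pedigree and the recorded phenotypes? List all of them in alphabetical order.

I-1 ∈ {EE UU, EE Uu, Ee UU, Ee Uu, ee UU, ee Uu}

E/I-1 ? ·: ee|Ee|EE
E/I-2 ? ·: ee|Ee|EE
E/II-1 ? I-1×I-2: ee|Ee|EE
E/II-2 ? I-1×I-2: ee|Ee|EE
E/II-3 ? I-1×I-2: ee|Ee|EE
⇒ E over [I-1,I-2,II-1,II-2,II-3]: 63 consistent
U/I-1 ? ·: Uu|UU
U/I-2 un ·: uu
U/II-1 ? I-1×I-2: uu|Uu
U/II-2 ? I-1×I-2: uu|Uu
U/II-3 aff I-1×I-2: Uu
⇒ U over [I-1,I-2,II-1,II-2,II-3]: 5 consistent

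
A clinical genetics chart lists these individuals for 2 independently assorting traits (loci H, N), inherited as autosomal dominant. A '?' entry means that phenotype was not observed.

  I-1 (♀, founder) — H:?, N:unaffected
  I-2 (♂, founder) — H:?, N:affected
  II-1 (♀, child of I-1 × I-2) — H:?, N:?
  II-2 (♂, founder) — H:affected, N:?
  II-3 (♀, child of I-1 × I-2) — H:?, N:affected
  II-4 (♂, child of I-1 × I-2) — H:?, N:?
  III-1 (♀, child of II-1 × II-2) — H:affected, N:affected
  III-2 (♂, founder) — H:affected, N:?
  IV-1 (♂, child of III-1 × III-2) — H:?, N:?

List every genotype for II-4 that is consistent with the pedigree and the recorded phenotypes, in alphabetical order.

II-4 ∈ {HH Nn, HH nn, Hh Nn, Hh nn, hh Nn, hh nn}

H/I-1 ? ·: hh|Hh|HH
H/I-2 ? ·: hh|Hh|HH
H/II-1 ? I-1×I-2: hh|Hh|HH
H/II-2 aff ·: Hh|HH
H/II-3 ? I-1×I-2: hh|Hh|HH
H/II-4 ? I-1×I-2: hh|Hh|HH
H/III-1 aff II-1×II-2: Hh|HH
H/III-2 aff ·: Hh|HH
H/IV-1 ? III-1×III-2: hh|Hh|HH
⇒ H over [I-1,I-2,II-1,II-2,II-3,II-4,III-1,III-2,IV-1]: 810 consistent
N/I-1 un ·: nn
N/I-2 aff ·: Nn|NN
N/II-1 ? I-1×I-2: nn|Nn
N/II-2 ? ·: nn|Nn|NN
N/II-3 aff I-1×I-2: Nn
N/II-4 ? I-1×I-2: nn|Nn
N/III-1 aff II-1×II-2: Nn|NN
N/III-2 ? ·: nn|Nn|NN
N/IV-1 ? III-1×III-2: nn|Nn|NN
⇒ N over [I-1,I-2,II-1,II-2,II-3,II-4,III-1,III-2,IV-1]: 115 consistent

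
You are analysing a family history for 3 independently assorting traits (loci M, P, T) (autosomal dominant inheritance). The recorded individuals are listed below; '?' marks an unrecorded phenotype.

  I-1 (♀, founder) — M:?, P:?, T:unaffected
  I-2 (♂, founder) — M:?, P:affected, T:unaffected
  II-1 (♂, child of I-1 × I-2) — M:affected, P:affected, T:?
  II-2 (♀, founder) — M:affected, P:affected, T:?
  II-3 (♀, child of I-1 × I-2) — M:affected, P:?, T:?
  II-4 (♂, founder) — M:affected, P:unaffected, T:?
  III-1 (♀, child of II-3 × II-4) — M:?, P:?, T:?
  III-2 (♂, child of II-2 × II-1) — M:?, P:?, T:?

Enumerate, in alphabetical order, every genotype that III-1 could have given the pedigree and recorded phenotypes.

III-1 ∈ {MM Pp Tt, MM Pp tt, MM pp Tt, MM pp tt, Mm Pp Tt, Mm Pp tt, Mm pp Tt, Mm pp tt, mm Pp Tt, mm Pp tt, mm pp Tt, mm pp tt}

M/I-1 ? ·: mm|Mm|MM
M/I-2 ? ·: mm|Mm|MM
M/II-1 aff I-1×I-2: Mm|MM
M/II-2 aff ·: Mm|MM
M/II-3 aff I-1×I-2: Mm|MM
M/II-4 aff ·: Mm|MM
M/III-1 ? II-3×II-4: mm|Mm|MM
M/III-2 ? II-2×II-1: mm|Mm|MM
⇒ M over [I-1,I-2,II-1,II-2,II-3,II-4,III-1,III-2]: 301 consistent
P/I-1 ? ·: pp|Pp|PP
P/I-2 aff ·: Pp|PP
P/II-1 aff I-1×I-2: Pp|PP
P/II-2 aff ·: Pp|PP
P/II-3 ? I-1×I-2: pp|Pp|PP
P/II-4 un ·: pp
P/III-1 ? II-3×II-4: pp|Pp
P/III-2 ? II-2×II-1: pp|Pp|PP
⇒ P over [I-1,I-2,II-1,II-2,II-3,II-4,III-1,III-2]: 108 consistent
T/I-1 un ·: tt
T/I-2 un ·: tt
T/II-1 ? I-1×I-2: tt
T/II-2 ? ·: tt|Tt|TT
T/II-3 ? I-1×I-2: tt
T/II-4 ? ·: tt|Tt|TT
T/III-1 ? II-3×II-4: tt|Tt
T/III-2 ? II-2×II-1: tt|Tt
⇒ T over [I-1,I-2,II-1,II-2,II-3,II-4,III-1,III-2]: 16 consistent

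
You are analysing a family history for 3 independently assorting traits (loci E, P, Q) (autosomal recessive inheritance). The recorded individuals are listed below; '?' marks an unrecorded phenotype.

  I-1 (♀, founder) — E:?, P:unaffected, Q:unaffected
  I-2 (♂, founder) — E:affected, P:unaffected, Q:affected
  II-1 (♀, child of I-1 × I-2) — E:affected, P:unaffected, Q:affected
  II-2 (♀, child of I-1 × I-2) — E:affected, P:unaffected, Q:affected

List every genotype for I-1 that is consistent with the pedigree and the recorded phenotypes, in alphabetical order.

E/I-1 ? ·: Ee|ee
E/I-2 aff ·: ee
E/II-1 aff I-1×I-2: ee
E/II-2 aff I-1×I-2: ee
⇒ E over [I-1,I-2,II-1,II-2]: 2 consistent
P/I-1 un ·: PP|Pp
P/I-2 un ·: PP|Pp
P/II-1 un I-1×I-2: PP|Pp
P/II-2 un I-1×I-2: PP|Pp
⇒ P over [I-1,I-2,II-1,II-2]: 13 consistent
Q/I-1 un ·: Qq
Q/I-2 aff ·: qq
Q/II-1 aff I-1×I-2: qq
Q/II-2 aff I-1×I-2: qq
⇒ Q over [I-1,I-2,II-1,II-2]: 1 consistent

I-1 ∈ {Ee PP Qq, Ee Pp Qq, ee PP Qq, ee Pp Qq}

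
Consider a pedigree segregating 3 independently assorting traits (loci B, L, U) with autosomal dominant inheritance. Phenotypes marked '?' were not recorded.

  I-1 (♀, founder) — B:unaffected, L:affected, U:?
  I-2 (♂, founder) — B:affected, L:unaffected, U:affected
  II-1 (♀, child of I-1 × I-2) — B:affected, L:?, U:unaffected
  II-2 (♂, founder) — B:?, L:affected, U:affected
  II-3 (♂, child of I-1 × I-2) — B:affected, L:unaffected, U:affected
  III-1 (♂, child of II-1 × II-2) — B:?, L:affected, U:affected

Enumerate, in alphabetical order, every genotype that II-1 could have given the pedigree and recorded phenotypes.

II-1 ∈ {Bb Ll uu, Bb ll uu}

B/I-1 un ·: bb
B/I-2 aff ·: Bb|BB
B/II-1 aff I-1×I-2: Bb
B/II-2 ? ·: bb|Bb|BB
B/II-3 aff I-1×I-2: Bb
B/III-1 ? II-1×II-2: bb|Bb|BB
⇒ B over [I-1,I-2,II-1,II-2,II-3,III-1]: 14 consistent
L/I-1 aff ·: Ll
L/I-2 un ·: ll
L/II-1 ? I-1×I-2: ll|Ll
L/II-2 aff ·: Ll|LL
L/II-3 un I-1×I-2: ll
L/III-1 aff II-1×II-2: Ll|LL
⇒ L over [I-1,I-2,II-1,II-2,II-3,III-1]: 6 consistent
U/I-1 ? ·: uu|Uu
U/I-2 aff ·: Uu
U/II-1 un I-1×I-2: uu
U/II-2 aff ·: Uu|UU
U/II-3 aff I-1×I-2: Uu|UU
U/III-1 aff II-1×II-2: Uu
⇒ U over [I-1,I-2,II-1,II-2,II-3,III-1]: 6 consistent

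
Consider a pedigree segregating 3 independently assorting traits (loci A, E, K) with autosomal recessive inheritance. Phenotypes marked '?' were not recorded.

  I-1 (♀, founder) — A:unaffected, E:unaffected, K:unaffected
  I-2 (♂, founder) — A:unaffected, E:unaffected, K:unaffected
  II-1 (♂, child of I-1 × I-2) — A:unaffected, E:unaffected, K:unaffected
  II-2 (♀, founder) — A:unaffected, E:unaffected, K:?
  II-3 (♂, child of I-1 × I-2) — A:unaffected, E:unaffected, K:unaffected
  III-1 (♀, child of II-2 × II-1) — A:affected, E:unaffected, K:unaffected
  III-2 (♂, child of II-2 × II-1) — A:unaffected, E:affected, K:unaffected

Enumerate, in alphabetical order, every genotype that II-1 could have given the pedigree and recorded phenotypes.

II-1 ∈ {Aa Ee KK, Aa Ee Kk}

A/I-1 un ·: AA|Aa
A/I-2 un ·: AA|Aa
A/II-1 un I-1×I-2: Aa
A/II-2 un ·: Aa
A/II-3 un I-1×I-2: AA|Aa
A/III-1 aff II-2×II-1: aa
A/III-2 un II-2×II-1: AA|Aa
⇒ A over [I-1,I-2,II-1,II-2,II-3,III-1,III-2]: 12 consistent
E/I-1 un ·: EE|Ee
E/I-2 un ·: EE|Ee
E/II-1 un I-1×I-2: Ee
E/II-2 un ·: Ee
E/II-3 un I-1×I-2: EE|Ee
E/III-1 un II-2×II-1: EE|Ee
E/III-2 aff II-2×II-1: ee
⇒ E over [I-1,I-2,II-1,II-2,II-3,III-1,III-2]: 12 consistent
K/I-1 un ·: KK|Kk
K/I-2 un ·: KK|Kk
K/II-1 un I-1×I-2: KK|Kk
K/II-2 ? ·: KK|Kk|kk
K/II-3 un I-1×I-2: KK|Kk
K/III-1 un II-2×II-1: KK|Kk
K/III-2 un II-2×II-1: KK|Kk
⇒ K over [I-1,I-2,II-1,II-2,II-3,III-1,III-2]: 96 consistent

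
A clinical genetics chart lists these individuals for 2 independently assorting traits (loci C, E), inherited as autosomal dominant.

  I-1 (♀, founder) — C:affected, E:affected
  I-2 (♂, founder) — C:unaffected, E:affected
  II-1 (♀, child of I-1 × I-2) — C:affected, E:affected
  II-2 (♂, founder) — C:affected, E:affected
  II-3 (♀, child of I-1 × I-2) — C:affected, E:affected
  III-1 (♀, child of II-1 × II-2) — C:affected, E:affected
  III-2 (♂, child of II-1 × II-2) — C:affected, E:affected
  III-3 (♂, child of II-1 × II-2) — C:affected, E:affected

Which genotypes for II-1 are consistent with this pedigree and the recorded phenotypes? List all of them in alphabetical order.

II-1 ∈ {Cc EE, Cc Ee}

C/I-1 aff ·: Cc|CC
C/I-2 un ·: cc
C/II-1 aff I-1×I-2: Cc
C/II-2 aff ·: Cc|CC
C/II-3 aff I-1×I-2: Cc
C/III-1 aff II-1×II-2: Cc|CC
C/III-2 aff II-1×II-2: Cc|CC
C/III-3 aff II-1×II-2: Cc|CC
⇒ C over [I-1,I-2,II-1,II-2,II-3,III-1,III-2,III-3]: 32 consistent
E/I-1 aff ·: Ee|EE
E/I-2 aff ·: Ee|EE
E/II-1 aff I-1×I-2: Ee|EE
E/II-2 aff ·: Ee|EE
E/II-3 aff I-1×I-2: Ee|EE
E/III-1 aff II-1×II-2: Ee|EE
E/III-2 aff II-1×II-2: Ee|EE
E/III-3 aff II-1×II-2: Ee|EE
⇒ E over [I-1,I-2,II-1,II-2,II-3,III-1,III-2,III-3]: 159 consistent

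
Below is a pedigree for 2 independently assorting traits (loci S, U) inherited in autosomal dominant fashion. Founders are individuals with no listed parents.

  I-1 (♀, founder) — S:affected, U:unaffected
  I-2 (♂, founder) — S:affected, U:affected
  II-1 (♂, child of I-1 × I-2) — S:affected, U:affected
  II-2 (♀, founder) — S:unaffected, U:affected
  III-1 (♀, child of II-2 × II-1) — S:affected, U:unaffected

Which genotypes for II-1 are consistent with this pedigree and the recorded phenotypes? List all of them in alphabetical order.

II-1 ∈ {SS Uu, Ss Uu}

S/I-1 aff ·: Ss|SS
S/I-2 aff ·: Ss|SS
S/II-1 aff I-1×I-2: Ss|SS
S/II-2 un ·: ss
S/III-1 aff II-2×II-1: Ss
⇒ S over [I-1,I-2,II-1,II-2,III-1]: 7 consistent
U/I-1 un ·: uu
U/I-2 aff ·: Uu|UU
U/II-1 aff I-1×I-2: Uu
U/II-2 aff ·: Uu
U/III-1 un II-2×II-1: uu
⇒ U over [I-1,I-2,II-1,II-2,III-1]: 2 consistent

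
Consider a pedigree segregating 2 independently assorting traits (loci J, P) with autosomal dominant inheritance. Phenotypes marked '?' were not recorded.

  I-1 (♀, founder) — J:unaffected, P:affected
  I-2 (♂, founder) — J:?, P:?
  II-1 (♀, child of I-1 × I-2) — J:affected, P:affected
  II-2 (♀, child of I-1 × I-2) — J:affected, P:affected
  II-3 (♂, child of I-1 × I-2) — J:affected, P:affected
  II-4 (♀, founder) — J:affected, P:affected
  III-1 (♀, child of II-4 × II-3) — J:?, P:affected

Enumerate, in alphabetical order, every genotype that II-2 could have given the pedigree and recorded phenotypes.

II-2 ∈ {Jj PP, Jj Pp}

J/I-1 un ·: jj
J/I-2 ? ·: Jj|JJ
J/II-1 aff I-1×I-2: Jj
J/II-2 aff I-1×I-2: Jj
J/II-3 aff I-1×I-2: Jj
J/II-4 aff ·: Jj|JJ
J/III-1 ? II-4×II-3: jj|Jj|JJ
⇒ J over [I-1,I-2,II-1,II-2,II-3,II-4,III-1]: 10 consistent
P/I-1 aff ·: Pp|PP
P/I-2 ? ·: pp|Pp|PP
P/II-1 aff I-1×I-2: Pp|PP
P/II-2 aff I-1×I-2: Pp|PP
P/II-3 aff I-1×I-2: Pp|PP
P/II-4 aff ·: Pp|PP
P/III-1 aff II-4×II-3: Pp|PP
⇒ P over [I-1,I-2,II-1,II-2,II-3,II-4,III-1]: 95 consistent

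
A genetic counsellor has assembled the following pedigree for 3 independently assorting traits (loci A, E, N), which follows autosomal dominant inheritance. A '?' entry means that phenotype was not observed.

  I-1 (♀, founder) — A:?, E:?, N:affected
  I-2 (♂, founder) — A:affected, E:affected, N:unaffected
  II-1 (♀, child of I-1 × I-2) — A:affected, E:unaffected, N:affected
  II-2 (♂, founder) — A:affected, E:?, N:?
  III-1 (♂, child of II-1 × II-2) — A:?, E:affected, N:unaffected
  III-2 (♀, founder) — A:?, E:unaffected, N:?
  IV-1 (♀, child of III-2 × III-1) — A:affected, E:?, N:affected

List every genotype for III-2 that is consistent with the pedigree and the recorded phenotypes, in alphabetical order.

A/I-1 ? ·: aa|Aa|AA
A/I-2 aff ·: Aa|AA
A/II-1 aff I-1×I-2: Aa|AA
A/II-2 aff ·: Aa|AA
A/III-1 ? II-1×II-2: aa|Aa|AA
A/III-2 ? ·: aa|Aa|AA
A/IV-1 aff III-2×III-1: Aa|AA
⇒ A over [I-1,I-2,II-1,II-2,III-1,III-2,IV-1]: 152 consistent
E/I-1 ? ·: ee|Ee
E/I-2 aff ·: Ee
E/II-1 un I-1×I-2: ee
E/II-2 ? ·: Ee|EE
E/III-1 aff II-1×II-2: Ee
E/III-2 un ·: ee
E/IV-1 ? III-2×III-1: ee|Ee
⇒ E over [I-1,I-2,II-1,II-2,III-1,III-2,IV-1]: 8 consistent
N/I-1 aff ·: Nn|NN
N/I-2 un ·: nn
N/II-1 aff I-1×I-2: Nn
N/II-2 ? ·: nn|Nn
N/III-1 un II-1×II-2: nn
N/III-2 ? ·: Nn|NN
N/IV-1 aff III-2×III-1: Nn
⇒ N over [I-1,I-2,II-1,II-2,III-1,III-2,IV-1]: 8 consistent

III-2 ∈ {AA ee NN, AA ee Nn, Aa ee NN, Aa ee Nn, aa ee NN, aa ee Nn}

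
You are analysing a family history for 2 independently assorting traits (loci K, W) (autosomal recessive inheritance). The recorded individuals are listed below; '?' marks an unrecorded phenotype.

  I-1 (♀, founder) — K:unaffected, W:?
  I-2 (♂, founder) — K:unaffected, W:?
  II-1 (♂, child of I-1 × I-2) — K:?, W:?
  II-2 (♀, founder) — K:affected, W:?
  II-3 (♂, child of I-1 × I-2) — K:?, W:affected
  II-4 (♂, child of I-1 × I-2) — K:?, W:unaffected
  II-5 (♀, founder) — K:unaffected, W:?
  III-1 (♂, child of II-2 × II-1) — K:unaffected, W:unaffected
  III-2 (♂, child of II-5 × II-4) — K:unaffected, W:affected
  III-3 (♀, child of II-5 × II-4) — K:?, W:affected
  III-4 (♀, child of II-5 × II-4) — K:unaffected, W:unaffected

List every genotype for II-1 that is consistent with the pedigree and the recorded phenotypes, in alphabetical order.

K/I-1 un ·: KK|Kk
K/I-2 un ·: KK|Kk
K/II-1 ? I-1×I-2: KK|Kk
K/II-2 aff ·: kk
K/II-3 ? I-1×I-2: KK|Kk|kk
K/II-4 ? I-1×I-2: KK|Kk|kk
K/II-5 un ·: KK|Kk
K/III-1 un II-2×II-1: Kk
K/III-2 un II-5×II-4: KK|Kk
K/III-3 ? II-5×II-4: KK|Kk|kk
K/III-4 un II-5×II-4: KK|Kk
⇒ K over [I-1,I-2,II-1,II-2,II-3,II-4,II-5,III-1,III-2,III-3,III-4]: 433 consistent
W/I-1 ? ·: Ww|ww
W/I-2 ? ·: Ww|ww
W/II-1 ? I-1×I-2: WW|Ww|ww
W/II-2 ? ·: WW|Ww|ww
W/II-3 aff I-1×I-2: ww
W/II-4 un I-1×I-2: Ww
W/II-5 ? ·: Ww|ww
W/III-1 un II-2×II-1: WW|Ww
W/III-2 aff II-5×II-4: ww
W/III-3 aff II-5×II-4: ww
W/III-4 un II-5×II-4: WW|Ww
⇒ W over [I-1,I-2,II-1,II-2,II-3,II-4,II-5,III-1,III-2,III-3,III-4]: 75 consistent

II-1 ∈ {KK WW, KK Ww, KK ww, Kk WW, Kk Ww, Kk ww}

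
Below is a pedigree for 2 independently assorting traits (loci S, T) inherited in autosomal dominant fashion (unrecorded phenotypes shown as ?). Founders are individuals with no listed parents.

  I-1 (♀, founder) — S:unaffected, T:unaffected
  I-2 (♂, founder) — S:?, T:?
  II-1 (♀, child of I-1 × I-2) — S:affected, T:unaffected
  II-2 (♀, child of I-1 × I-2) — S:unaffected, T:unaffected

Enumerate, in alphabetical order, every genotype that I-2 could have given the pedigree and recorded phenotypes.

S/I-1 un ·: ss
S/I-2 ? ·: Ss
S/II-1 aff I-1×I-2: Ss
S/II-2 un I-1×I-2: ss
⇒ S over [I-1,I-2,II-1,II-2]: 1 consistent
T/I-1 un ·: tt
T/I-2 ? ·: tt|Tt
T/II-1 un I-1×I-2: tt
T/II-2 un I-1×I-2: tt
⇒ T over [I-1,I-2,II-1,II-2]: 2 consistent

I-2 ∈ {Ss Tt, Ss tt}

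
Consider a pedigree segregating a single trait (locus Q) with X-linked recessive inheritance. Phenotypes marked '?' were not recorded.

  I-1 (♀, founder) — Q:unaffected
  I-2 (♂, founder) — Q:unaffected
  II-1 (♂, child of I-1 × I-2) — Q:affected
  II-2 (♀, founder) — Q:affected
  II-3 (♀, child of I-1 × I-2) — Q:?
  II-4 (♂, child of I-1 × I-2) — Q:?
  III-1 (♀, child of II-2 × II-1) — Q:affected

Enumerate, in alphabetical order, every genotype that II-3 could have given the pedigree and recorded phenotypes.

II-3 ∈ {X^QX^Q, X^QX^q}

Q/I-1 un ·: X^QX^q
Q/I-2 un ·: X^QY
Q/II-1 aff I-1×I-2: X^qY
Q/II-2 aff ·: X^qX^q
Q/II-3 ? I-1×I-2: X^QX^Q|X^QX^q
Q/II-4 ? I-1×I-2: X^QY|X^qY
Q/III-1 aff II-2×II-1: X^qX^q
⇒ Q over [I-1,I-2,II-1,II-2,II-3,II-4,III-1]: 4 consistent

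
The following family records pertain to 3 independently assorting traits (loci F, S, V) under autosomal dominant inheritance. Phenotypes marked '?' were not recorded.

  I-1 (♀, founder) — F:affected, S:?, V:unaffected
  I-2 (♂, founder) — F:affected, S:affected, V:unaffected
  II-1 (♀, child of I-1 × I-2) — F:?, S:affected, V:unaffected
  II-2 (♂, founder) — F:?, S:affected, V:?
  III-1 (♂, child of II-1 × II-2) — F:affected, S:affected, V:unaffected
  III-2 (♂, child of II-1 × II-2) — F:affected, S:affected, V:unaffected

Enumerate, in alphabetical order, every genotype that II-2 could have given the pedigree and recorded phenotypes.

II-2 ∈ {FF SS Vv, FF SS vv, FF Ss Vv, FF Ss vv, Ff SS Vv, Ff SS vv, Ff Ss Vv, Ff Ss vv, ff SS Vv, ff SS vv, ff Ss Vv, ff Ss vv}

F/I-1 aff ·: Ff|FF
F/I-2 aff ·: Ff|FF
F/II-1 ? I-1×I-2: ff|Ff|FF
F/II-2 ? ·: ff|Ff|FF
F/III-1 aff II-1×II-2: Ff|FF
F/III-2 aff II-1×II-2: Ff|FF
⇒ F over [I-1,I-2,II-1,II-2,III-1,III-2]: 53 consistent
S/I-1 ? ·: ss|Ss|SS
S/I-2 aff ·: Ss|SS
S/II-1 aff I-1×I-2: Ss|SS
S/II-2 aff ·: Ss|SS
S/III-1 aff II-1×II-2: Ss|SS
S/III-2 aff II-1×II-2: Ss|SS
⇒ S over [I-1,I-2,II-1,II-2,III-1,III-2]: 60 consistent
V/I-1 un ·: vv
V/I-2 un ·: vv
V/II-1 un I-1×I-2: vv
V/II-2 ? ·: vv|Vv
V/III-1 un II-1×II-2: vv
V/III-2 un II-1×II-2: vv
⇒ V over [I-1,I-2,II-1,II-2,III-1,III-2]: 2 consistent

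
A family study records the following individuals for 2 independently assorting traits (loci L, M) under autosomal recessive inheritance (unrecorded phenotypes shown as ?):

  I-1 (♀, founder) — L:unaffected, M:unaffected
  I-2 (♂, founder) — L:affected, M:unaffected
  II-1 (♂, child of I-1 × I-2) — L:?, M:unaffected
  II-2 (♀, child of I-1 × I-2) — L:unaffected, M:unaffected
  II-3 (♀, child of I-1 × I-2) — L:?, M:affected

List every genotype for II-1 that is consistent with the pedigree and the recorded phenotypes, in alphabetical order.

II-1 ∈ {Ll MM, Ll Mm, ll MM, ll Mm}

L/I-1 un ·: LL|Ll
L/I-2 aff ·: ll
L/II-1 ? I-1×I-2: Ll|ll
L/II-2 un I-1×I-2: Ll
L/II-3 ? I-1×I-2: Ll|ll
⇒ L over [I-1,I-2,II-1,II-2,II-3]: 5 consistent
M/I-1 un ·: Mm
M/I-2 un ·: Mm
M/II-1 un I-1×I-2: MM|Mm
M/II-2 un I-1×I-2: MM|Mm
M/II-3 aff I-1×I-2: mm
⇒ M over [I-1,I-2,II-1,II-2,II-3]: 4 consistent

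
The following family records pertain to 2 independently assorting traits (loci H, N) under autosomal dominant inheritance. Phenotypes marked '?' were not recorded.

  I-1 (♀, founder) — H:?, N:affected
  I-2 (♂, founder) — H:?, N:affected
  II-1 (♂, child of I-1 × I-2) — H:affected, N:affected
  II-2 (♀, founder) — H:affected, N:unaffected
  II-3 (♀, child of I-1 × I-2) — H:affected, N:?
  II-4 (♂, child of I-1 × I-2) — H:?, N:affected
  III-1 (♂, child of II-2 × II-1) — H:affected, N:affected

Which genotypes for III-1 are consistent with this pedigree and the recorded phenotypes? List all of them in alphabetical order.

H/I-1 ? ·: hh|Hh|HH
H/I-2 ? ·: hh|Hh|HH
H/II-1 aff I-1×I-2: Hh|HH
H/II-2 aff ·: Hh|HH
H/II-3 aff I-1×I-2: Hh|HH
H/II-4 ? I-1×I-2: hh|Hh|HH
H/III-1 aff II-2×II-1: Hh|HH
⇒ H over [I-1,I-2,II-1,II-2,II-3,II-4,III-1]: 125 consistent
N/I-1 aff ·: Nn|NN
N/I-2 aff ·: Nn|NN
N/II-1 aff I-1×I-2: Nn|NN
N/II-2 un ·: nn
N/II-3 ? I-1×I-2: nn|Nn|NN
N/II-4 aff I-1×I-2: Nn|NN
N/III-1 aff II-2×II-1: Nn
⇒ N over [I-1,I-2,II-1,II-2,II-3,II-4,III-1]: 29 consistent

III-1 ∈ {HH Nn, Hh Nn}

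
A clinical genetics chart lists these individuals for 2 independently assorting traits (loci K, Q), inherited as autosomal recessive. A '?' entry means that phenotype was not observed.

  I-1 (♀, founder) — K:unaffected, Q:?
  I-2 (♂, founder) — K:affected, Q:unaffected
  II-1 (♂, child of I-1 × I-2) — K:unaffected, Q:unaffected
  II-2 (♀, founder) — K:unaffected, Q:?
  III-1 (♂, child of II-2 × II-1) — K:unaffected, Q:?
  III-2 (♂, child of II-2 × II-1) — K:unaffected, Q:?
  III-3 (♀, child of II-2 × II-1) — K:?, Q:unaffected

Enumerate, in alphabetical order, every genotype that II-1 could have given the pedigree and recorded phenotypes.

K/I-1 un ·: KK|Kk
K/I-2 aff ·: kk
K/II-1 un I-1×I-2: Kk
K/II-2 un ·: KK|Kk
K/III-1 un II-2×II-1: KK|Kk
K/III-2 un II-2×II-1: KK|Kk
K/III-3 ? II-2×II-1: KK|Kk|kk
⇒ K over [I-1,I-2,II-1,II-2,III-1,III-2,III-3]: 40 consistent
Q/I-1 ? ·: QQ|Qq|qq
Q/I-2 un ·: QQ|Qq
Q/II-1 un I-1×I-2: QQ|Qq
Q/II-2 ? ·: QQ|Qq|qq
Q/III-1 ? II-2×II-1: QQ|Qq|qq
Q/III-2 ? II-2×II-1: QQ|Qq|qq
Q/III-3 un II-2×II-1: QQ|Qq
⇒ Q over [I-1,I-2,II-1,II-2,III-1,III-2,III-3]: 190 consistent

II-1 ∈ {Kk QQ, Kk Qq}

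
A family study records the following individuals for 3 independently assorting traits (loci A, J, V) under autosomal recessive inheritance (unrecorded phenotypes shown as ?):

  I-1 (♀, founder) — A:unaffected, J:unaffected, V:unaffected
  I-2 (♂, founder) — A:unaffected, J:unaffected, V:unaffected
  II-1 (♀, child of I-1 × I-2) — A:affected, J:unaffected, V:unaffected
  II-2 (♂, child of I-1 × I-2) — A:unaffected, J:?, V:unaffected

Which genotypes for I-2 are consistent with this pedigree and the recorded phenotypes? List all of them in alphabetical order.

A/I-1 un ·: Aa
A/I-2 un ·: Aa
A/II-1 aff I-1×I-2: aa
A/II-2 un I-1×I-2: AA|Aa
⇒ A over [I-1,I-2,II-1,II-2]: 2 consistent
J/I-1 un ·: JJ|Jj
J/I-2 un ·: JJ|Jj
J/II-1 un I-1×I-2: JJ|Jj
J/II-2 ? I-1×I-2: JJ|Jj|jj
⇒ J over [I-1,I-2,II-1,II-2]: 15 consistent
V/I-1 un ·: VV|Vv
V/I-2 un ·: VV|Vv
V/II-1 un I-1×I-2: VV|Vv
V/II-2 un I-1×I-2: VV|Vv
⇒ V over [I-1,I-2,II-1,II-2]: 13 consistent

I-2 ∈ {Aa JJ VV, Aa JJ Vv, Aa Jj VV, Aa Jj Vv}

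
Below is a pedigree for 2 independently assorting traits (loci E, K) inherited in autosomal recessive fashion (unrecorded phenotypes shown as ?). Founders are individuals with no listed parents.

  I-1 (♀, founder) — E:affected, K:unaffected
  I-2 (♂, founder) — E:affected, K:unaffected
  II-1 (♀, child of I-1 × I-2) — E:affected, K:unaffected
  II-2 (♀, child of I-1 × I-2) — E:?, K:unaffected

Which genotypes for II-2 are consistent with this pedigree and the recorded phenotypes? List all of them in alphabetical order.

II-2 ∈ {ee KK, ee Kk}

E/I-1 aff ·: ee
E/I-2 aff ·: ee
E/II-1 aff I-1×I-2: ee
E/II-2 ? I-1×I-2: ee
⇒ E over [I-1,I-2,II-1,II-2]: 1 consistent
K/I-1 un ·: KK|Kk
K/I-2 un ·: KK|Kk
K/II-1 un I-1×I-2: KK|Kk
K/II-2 un I-1×I-2: KK|Kk
⇒ K over [I-1,I-2,II-1,II-2]: 13 consistent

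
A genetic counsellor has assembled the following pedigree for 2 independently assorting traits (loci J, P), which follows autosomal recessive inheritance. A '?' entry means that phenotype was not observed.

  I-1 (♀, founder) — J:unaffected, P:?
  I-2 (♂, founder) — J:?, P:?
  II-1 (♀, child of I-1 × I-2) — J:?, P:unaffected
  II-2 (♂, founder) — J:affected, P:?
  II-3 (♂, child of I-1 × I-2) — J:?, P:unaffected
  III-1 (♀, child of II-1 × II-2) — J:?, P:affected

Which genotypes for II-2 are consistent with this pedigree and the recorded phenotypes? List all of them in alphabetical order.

II-2 ∈ {jj Pp, jj pp}

J/I-1 un ·: JJ|Jj
J/I-2 ? ·: JJ|Jj|jj
J/II-1 ? I-1×I-2: JJ|Jj|jj
J/II-2 aff ·: jj
J/II-3 ? I-1×I-2: JJ|Jj|jj
J/III-1 ? II-1×II-2: Jj|jj
⇒ J over [I-1,I-2,II-1,II-2,II-3,III-1]: 33 consistent
P/I-1 ? ·: PP|Pp|pp
P/I-2 ? ·: PP|Pp|pp
P/II-1 un I-1×I-2: Pp
P/II-2 ? ·: Pp|pp
P/II-3 un I-1×I-2: PP|Pp
P/III-1 aff II-1×II-2: pp
⇒ P over [I-1,I-2,II-1,II-2,II-3,III-1]: 20 consistent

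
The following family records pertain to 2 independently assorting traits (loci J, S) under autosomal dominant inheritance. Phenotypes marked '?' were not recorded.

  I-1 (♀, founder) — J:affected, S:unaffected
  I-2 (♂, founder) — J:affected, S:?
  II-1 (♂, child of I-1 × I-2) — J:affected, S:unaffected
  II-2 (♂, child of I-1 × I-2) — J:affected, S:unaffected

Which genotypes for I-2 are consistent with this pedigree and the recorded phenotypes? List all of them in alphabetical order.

I-2 ∈ {JJ Ss, JJ ss, Jj Ss, Jj ss}

J/I-1 aff ·: Jj|JJ
J/I-2 aff ·: Jj|JJ
J/II-1 aff I-1×I-2: Jj|JJ
J/II-2 aff I-1×I-2: Jj|JJ
⇒ J over [I-1,I-2,II-1,II-2]: 13 consistent
S/I-1 un ·: ss
S/I-2 ? ·: ss|Ss
S/II-1 un I-1×I-2: ss
S/II-2 un I-1×I-2: ss
⇒ S over [I-1,I-2,II-1,II-2]: 2 consistent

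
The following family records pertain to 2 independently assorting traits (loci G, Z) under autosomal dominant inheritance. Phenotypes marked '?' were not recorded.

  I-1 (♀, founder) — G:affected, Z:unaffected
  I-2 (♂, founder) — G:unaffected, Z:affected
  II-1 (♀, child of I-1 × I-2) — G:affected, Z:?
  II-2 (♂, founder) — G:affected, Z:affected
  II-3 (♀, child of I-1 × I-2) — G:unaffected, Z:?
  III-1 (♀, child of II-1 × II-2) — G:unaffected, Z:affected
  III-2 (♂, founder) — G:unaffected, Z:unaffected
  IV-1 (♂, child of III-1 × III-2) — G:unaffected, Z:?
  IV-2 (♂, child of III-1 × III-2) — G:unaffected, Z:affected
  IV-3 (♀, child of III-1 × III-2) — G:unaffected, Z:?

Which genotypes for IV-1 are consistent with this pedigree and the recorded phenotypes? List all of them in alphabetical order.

G/I-1 aff ·: Gg
G/I-2 un ·: gg
G/II-1 aff I-1×I-2: Gg
G/II-2 aff ·: Gg
G/II-3 un I-1×I-2: gg
G/III-1 un II-1×II-2: gg
G/III-2 un ·: gg
G/IV-1 un III-1×III-2: gg
G/IV-2 un III-1×III-2: gg
G/IV-3 un III-1×III-2: gg
⇒ G over [I-1,I-2,II-1,II-2,II-3,III-1,III-2,IV-1,IV-2,IV-3]: 1 consistent
Z/I-1 un ·: zz
Z/I-2 aff ·: Zz|ZZ
Z/II-1 ? I-1×I-2: zz|Zz
Z/II-2 aff ·: Zz|ZZ
Z/II-3 ? I-1×I-2: zz|Zz
Z/III-1 aff II-1×II-2: Zz|ZZ
Z/III-2 un ·: zz
Z/IV-1 ? III-1×III-2: zz|Zz
Z/IV-2 aff III-1×III-2: Zz
Z/IV-3 ? III-1×III-2: zz|Zz
⇒ Z over [I-1,I-2,II-1,II-2,II-3,III-1,III-2,IV-1,IV-2,IV-3]: 46 consistent

IV-1 ∈ {gg Zz, gg zz}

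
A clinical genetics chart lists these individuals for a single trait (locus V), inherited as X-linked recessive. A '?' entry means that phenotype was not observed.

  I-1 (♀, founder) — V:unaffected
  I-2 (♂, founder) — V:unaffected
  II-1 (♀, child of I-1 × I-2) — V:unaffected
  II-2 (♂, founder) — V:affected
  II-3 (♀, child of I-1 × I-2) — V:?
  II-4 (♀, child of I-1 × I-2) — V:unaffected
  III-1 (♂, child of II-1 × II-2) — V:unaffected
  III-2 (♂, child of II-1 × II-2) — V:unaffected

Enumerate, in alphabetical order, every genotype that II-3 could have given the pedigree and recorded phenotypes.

II-3 ∈ {X^VX^V, X^VX^v}

V/I-1 un ·: X^VX^V|X^VX^v
V/I-2 un ·: X^VY
V/II-1 un I-1×I-2: X^VX^V|X^VX^v
V/II-2 aff ·: X^vY
V/II-3 ? I-1×I-2: X^VX^V|X^VX^v
V/II-4 un I-1×I-2: X^VX^V|X^VX^v
V/III-1 un II-1×II-2: X^VY
V/III-2 un II-1×II-2: X^VY
⇒ V over [I-1,I-2,II-1,II-2,II-3,II-4,III-1,III-2]: 9 consistent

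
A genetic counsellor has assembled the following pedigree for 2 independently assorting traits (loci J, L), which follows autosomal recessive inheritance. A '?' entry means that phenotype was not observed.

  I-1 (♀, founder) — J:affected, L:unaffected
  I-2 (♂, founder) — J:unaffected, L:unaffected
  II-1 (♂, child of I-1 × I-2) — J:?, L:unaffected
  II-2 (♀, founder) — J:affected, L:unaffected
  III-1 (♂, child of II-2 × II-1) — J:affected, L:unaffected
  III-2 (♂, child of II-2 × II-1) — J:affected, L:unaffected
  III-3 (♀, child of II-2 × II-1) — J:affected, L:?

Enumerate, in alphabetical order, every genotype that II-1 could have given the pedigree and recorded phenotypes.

J/I-1 aff ·: jj
J/I-2 un ·: JJ|Jj
J/II-1 ? I-1×I-2: Jj|jj
J/II-2 aff ·: jj
J/III-1 aff II-2×II-1: jj
J/III-2 aff II-2×II-1: jj
J/III-3 aff II-2×II-1: jj
⇒ J over [I-1,I-2,II-1,II-2,III-1,III-2,III-3]: 3 consistent
L/I-1 un ·: LL|Ll
L/I-2 un ·: LL|Ll
L/II-1 un I-1×I-2: LL|Ll
L/II-2 un ·: LL|Ll
L/III-1 un II-2×II-1: LL|Ll
L/III-2 un II-2×II-1: LL|Ll
L/III-3 ? II-2×II-1: LL|Ll|ll
⇒ L over [I-1,I-2,II-1,II-2,III-1,III-2,III-3]: 96 consistent

II-1 ∈ {Jj LL, Jj Ll, jj LL, jj Ll}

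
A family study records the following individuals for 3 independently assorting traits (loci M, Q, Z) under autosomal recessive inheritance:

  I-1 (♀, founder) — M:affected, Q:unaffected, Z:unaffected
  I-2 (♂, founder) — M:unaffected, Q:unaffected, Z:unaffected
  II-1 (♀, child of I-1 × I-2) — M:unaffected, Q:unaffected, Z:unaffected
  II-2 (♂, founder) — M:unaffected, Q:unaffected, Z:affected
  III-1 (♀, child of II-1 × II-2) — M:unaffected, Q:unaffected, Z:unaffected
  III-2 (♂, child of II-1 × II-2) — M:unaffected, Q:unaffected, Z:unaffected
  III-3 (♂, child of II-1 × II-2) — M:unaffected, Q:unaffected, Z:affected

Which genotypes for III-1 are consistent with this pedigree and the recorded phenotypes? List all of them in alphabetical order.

III-1 ∈ {MM QQ Zz, MM Qq Zz, Mm QQ Zz, Mm Qq Zz}

M/I-1 aff ·: mm
M/I-2 un ·: MM|Mm
M/II-1 un I-1×I-2: Mm
M/II-2 un ·: MM|Mm
M/III-1 un II-1×II-2: MM|Mm
M/III-2 un II-1×II-2: MM|Mm
M/III-3 un II-1×II-2: MM|Mm
⇒ M over [I-1,I-2,II-1,II-2,III-1,III-2,III-3]: 32 consistent
Q/I-1 un ·: QQ|Qq
Q/I-2 un ·: QQ|Qq
Q/II-1 un I-1×I-2: QQ|Qq
Q/II-2 un ·: QQ|Qq
Q/III-1 un II-1×II-2: QQ|Qq
Q/III-2 un II-1×II-2: QQ|Qq
Q/III-3 un II-1×II-2: QQ|Qq
⇒ Q over [I-1,I-2,II-1,II-2,III-1,III-2,III-3]: 84 consistent
Z/I-1 un ·: ZZ|Zz
Z/I-2 un ·: ZZ|Zz
Z/II-1 un I-1×I-2: Zz
Z/II-2 aff ·: zz
Z/III-1 un II-1×II-2: Zz
Z/III-2 un II-1×II-2: Zz
Z/III-3 aff II-1×II-2: zz
⇒ Z over [I-1,I-2,II-1,II-2,III-1,III-2,III-3]: 3 consistent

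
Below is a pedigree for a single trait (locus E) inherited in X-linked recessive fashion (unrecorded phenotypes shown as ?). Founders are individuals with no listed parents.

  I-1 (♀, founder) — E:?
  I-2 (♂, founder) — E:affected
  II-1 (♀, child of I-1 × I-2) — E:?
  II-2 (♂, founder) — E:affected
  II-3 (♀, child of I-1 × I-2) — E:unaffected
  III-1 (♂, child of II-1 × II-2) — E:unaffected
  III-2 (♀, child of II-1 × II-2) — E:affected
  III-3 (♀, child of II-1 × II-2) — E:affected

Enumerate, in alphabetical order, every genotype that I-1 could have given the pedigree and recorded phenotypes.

I-1 ∈ {X^EX^E, X^EX^e}

E/I-1 ? ·: X^EX^E|X^EX^e
E/I-2 aff ·: X^eY
E/II-1 ? I-1×I-2: X^EX^e
E/II-2 aff ·: X^eY
E/II-3 un I-1×I-2: X^EX^e
E/III-1 un II-1×II-2: X^EY
E/III-2 aff II-1×II-2: X^eX^e
E/III-3 aff II-1×II-2: X^eX^e
⇒ E over [I-1,I-2,II-1,II-2,II-3,III-1,III-2,III-3]: 2 consistent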